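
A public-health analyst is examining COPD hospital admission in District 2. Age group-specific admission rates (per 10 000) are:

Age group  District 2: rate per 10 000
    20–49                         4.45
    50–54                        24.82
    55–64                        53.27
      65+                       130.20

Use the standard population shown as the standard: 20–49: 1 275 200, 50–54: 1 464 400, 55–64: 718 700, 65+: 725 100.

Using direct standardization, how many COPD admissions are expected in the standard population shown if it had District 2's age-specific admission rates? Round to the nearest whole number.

17471

Expected COPD admissions = Σ (standard pop × age-specific rate ÷ 10 000)
= 1 275 200×4.45/10 000 + 1 464 400×24.82/10 000 + 718 700×53.27/10 000 + 725 100×130.20/10 000
= 567.46 + 3634.64 + 3828.51 + 9440.80 = 17471.42.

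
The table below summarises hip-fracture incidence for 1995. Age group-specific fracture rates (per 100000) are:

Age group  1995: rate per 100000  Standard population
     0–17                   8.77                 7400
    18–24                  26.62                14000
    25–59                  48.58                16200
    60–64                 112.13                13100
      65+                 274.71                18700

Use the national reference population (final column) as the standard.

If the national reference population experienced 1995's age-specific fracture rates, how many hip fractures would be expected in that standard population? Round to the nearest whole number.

Expected hip fractures = Σ (standard pop × age-specific rate ÷ 100000)
= 7400×8.77/100000 + 14000×26.62/100000 + 16200×48.58/100000 + 13100×112.13/100000 + 18700×274.71/100000
= 0.65 + 3.73 + 7.87 + 14.69 + 51.37 = 78.31.

78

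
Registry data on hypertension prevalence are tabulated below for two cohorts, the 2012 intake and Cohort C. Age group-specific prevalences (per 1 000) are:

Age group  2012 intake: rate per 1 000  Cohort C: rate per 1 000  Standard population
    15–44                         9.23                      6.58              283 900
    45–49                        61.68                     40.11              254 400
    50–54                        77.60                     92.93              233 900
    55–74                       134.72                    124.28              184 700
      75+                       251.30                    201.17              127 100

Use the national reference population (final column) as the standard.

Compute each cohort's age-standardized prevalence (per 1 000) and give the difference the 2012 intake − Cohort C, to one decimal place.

Standard total = 1 084 000; weights = 0.2619, 0.2347, 0.2158, 0.1704, 0.1173.
The 2012 intake: 0.2619×9.23 + 0.2347×61.68 + 0.2158×77.60 + 0.1704×134.72 + 0.1173×251.30 = 86.0567 per 1 000.
Cohort C: 0.2619×6.58 + 0.2347×40.11 + 0.2158×92.93 + 0.1704×124.28 + 0.1173×201.17 = 75.9517 per 1 000.
Difference = 86.0567 − 75.9517 = 10.1050.

10.1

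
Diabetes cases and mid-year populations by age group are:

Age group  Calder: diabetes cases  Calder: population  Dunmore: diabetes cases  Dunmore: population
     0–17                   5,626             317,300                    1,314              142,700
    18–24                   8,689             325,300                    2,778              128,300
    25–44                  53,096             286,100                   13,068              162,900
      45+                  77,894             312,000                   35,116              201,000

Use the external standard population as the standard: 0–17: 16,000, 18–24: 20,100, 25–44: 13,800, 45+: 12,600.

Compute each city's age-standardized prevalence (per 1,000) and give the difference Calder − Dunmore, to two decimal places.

42.18

Age-specific rates per 1,000 for Calder: 17.731, 26.711, 185.585, 249.660.
For Dunmore: 9.208, 21.652, 80.221, 174.706.
Standard total = 62,500; weights = 0.2560, 0.3216, 0.2208, 0.2016.
Calder: 0.2560×17.731 + 0.3216×26.711 + 0.2208×185.585 + 0.2016×249.660 = 104.4380 per 1,000.
Dunmore: 0.2560×9.208 + 0.3216×21.652 + 0.2208×80.221 + 0.2016×174.706 = 62.2543 per 1,000.
Difference = 104.4380 − 62.2543 = 42.1837.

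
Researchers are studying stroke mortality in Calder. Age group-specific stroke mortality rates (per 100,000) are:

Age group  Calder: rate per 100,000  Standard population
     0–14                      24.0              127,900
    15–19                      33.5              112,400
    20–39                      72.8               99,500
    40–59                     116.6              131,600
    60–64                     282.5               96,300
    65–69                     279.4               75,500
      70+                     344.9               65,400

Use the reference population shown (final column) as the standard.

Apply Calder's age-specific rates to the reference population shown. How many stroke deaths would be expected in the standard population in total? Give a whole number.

Expected stroke deaths = Σ (standard pop × age-specific rate ÷ 100,000)
= 127,900×24.0/100,000 + 112,400×33.5/100,000 + 99,500×72.8/100,000 + 131,600×116.6/100,000 + 96,300×282.5/100,000 + 75,500×279.4/100,000 + 65,400×344.9/100,000
= 30.70 + 37.65 + 72.44 + 153.45 + 272.05 + 210.95 + 225.56 = 1002.79.

1003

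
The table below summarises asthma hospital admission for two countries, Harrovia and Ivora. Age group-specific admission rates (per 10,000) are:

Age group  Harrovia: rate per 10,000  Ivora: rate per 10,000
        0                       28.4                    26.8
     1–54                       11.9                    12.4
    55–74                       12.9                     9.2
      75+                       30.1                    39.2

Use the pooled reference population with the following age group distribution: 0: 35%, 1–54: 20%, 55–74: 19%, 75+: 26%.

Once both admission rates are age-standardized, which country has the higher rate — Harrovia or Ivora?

Standard weights: 0.35, 0.20, 0.19, 0.26.
Harrovia: 0.3500×28.4 + 0.2000×11.9 + 0.1900×12.9 + 0.2600×30.1 = 22.5970 per 10,000.
Ivora: 0.3500×26.8 + 0.2000×12.4 + 0.1900×9.2 + 0.2600×39.2 = 23.8000 per 10,000.

Ivora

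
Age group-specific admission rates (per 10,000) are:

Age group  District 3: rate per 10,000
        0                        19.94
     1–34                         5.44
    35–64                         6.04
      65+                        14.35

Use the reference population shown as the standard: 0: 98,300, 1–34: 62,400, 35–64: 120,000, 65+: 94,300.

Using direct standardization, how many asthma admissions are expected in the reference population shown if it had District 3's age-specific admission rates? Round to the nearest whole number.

438

Expected asthma admissions = Σ (standard pop × age-specific rate ÷ 10,000)
= 98,300×19.94/10,000 + 62,400×5.44/10,000 + 120,000×6.04/10,000 + 94,300×14.35/10,000
= 196.01 + 33.95 + 72.48 + 135.32 = 437.76.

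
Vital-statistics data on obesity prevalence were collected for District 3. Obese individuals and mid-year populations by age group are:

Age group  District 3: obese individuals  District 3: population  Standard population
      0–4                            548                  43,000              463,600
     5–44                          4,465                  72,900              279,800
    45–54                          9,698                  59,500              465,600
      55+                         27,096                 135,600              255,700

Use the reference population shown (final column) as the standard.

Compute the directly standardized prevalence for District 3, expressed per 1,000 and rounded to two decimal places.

Age-specific rates per 1,000 for District 3: 12.744, 61.248, 162.992, 199.823.
Standard total = 1,464,700; weights = 0.3165, 0.1910, 0.3179, 0.1746.
Standardized rate: 0.3165×12.744 + 0.1910×61.248 + 0.3179×162.992 + 0.1746×199.823 = 102.4299 per 1,000.

102.43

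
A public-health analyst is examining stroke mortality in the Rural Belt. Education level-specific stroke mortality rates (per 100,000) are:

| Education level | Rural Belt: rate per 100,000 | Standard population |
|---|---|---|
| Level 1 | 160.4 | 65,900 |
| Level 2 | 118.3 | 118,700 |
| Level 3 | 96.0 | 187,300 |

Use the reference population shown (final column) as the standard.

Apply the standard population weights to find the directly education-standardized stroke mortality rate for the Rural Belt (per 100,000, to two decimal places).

114.53

Standard total = 371,900; weights = 0.1772, 0.3192, 0.5036.
Standardized rate: 0.1772×160.4 + 0.3192×118.3 + 0.5036×96.0 = 114.5291 per 100,000.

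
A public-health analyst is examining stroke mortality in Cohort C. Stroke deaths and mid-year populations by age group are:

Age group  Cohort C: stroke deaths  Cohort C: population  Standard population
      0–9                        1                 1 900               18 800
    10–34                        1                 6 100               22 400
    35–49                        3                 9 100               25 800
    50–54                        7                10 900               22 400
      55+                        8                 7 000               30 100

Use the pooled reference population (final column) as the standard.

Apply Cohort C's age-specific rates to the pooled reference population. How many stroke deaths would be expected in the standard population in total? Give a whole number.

71

Age-specific rates per 100 000 for Cohort C: 52.63, 16.39, 32.97, 64.22, 114.29.
Expected stroke deaths = Σ (standard pop × age-specific rate ÷ 100 000)
= 18 800×52.63/100 000 + 22 400×16.39/100 000 + 25 800×32.97/100 000 + 22 400×64.22/100 000 + 30 100×114.29/100 000
= 9.89 + 3.67 + 8.51 + 14.39 + 34.40 = 70.86.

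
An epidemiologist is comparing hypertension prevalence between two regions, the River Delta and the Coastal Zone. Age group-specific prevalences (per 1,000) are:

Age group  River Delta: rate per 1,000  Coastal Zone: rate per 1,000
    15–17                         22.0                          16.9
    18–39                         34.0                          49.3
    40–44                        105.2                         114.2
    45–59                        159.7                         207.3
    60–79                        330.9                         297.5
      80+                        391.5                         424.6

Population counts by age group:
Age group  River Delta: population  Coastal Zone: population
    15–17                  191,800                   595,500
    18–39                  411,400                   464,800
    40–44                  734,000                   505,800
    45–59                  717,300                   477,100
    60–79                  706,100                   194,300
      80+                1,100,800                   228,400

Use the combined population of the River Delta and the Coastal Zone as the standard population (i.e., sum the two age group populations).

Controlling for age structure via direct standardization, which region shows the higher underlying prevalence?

Combined standard total = 6,327,300; weights = 0.1244, 0.1385, 0.1959, 0.1888, 0.1423, 0.2101.
The River Delta: 0.1244×22.0 + 0.1385×34.0 + 0.1959×105.2 + 0.1888×159.7 + 0.1423×330.9 + 0.2101×391.5 = 187.5378 per 1,000.
The Coastal Zone: 0.1244×16.9 + 0.1385×49.3 + 0.1959×114.2 + 0.1888×207.3 + 0.1423×297.5 + 0.2101×424.6 = 201.9714 per 1,000.
The crude rates (226.50 vs 139.68) would put the River Delta higher, but that reflects its age composition; once standardized to a common age structure, the Coastal Zone has the higher underlying rate.

Coastal Zone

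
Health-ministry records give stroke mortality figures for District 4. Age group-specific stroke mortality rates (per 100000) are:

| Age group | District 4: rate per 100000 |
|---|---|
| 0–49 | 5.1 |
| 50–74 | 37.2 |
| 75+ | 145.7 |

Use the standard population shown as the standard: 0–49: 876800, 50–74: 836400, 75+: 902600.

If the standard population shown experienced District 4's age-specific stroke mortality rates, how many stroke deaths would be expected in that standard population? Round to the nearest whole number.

Expected stroke deaths = Σ (standard pop × age-specific rate ÷ 100000)
= 876800×5.1/100000 + 836400×37.2/100000 + 902600×145.7/100000
= 44.72 + 311.14 + 1315.09 = 1670.95.

1671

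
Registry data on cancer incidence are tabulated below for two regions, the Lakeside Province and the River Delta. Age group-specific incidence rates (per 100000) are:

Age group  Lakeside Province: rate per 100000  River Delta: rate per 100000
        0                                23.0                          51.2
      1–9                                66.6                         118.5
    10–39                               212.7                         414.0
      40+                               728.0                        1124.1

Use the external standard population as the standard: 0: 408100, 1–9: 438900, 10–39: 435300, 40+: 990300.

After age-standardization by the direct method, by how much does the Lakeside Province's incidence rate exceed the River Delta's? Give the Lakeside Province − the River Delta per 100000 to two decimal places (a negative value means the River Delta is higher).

-226.25

Standard total = 2272600; weights = 0.1796, 0.1931, 0.1915, 0.4358.
The Lakeside Province: 0.1796×23.0 + 0.1931×66.6 + 0.1915×212.7 + 0.4358×728.0 = 374.9642 per 100000.
The River Delta: 0.1796×51.2 + 0.1931×118.5 + 0.1915×414.0 + 0.4358×1124.1 = 601.2122 per 100000.
Difference = 374.9642 − 601.2122 = -226.2479.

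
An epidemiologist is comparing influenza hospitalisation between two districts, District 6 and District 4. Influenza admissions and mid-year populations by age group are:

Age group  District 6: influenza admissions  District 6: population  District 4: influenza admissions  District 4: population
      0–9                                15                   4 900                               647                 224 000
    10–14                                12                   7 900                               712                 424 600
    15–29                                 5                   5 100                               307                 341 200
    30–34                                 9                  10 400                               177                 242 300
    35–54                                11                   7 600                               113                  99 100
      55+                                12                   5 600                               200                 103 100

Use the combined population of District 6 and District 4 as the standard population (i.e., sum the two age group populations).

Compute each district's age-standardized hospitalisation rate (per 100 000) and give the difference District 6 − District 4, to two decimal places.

5.97

Age-specific rates per 100 000 for District 6: 306.12, 151.90, 98.04, 86.54, 144.74, 214.29.
For District 4: 288.84, 167.69, 89.98, 73.05, 114.03, 193.99.
Combined standard total = 1 475 800; weights = 0.1551, 0.2931, 0.2347, 0.1712, 0.0723, 0.0737.
District 6: 0.1551×306.12 + 0.2931×151.90 + 0.2347×98.04 + 0.1712×86.54 + 0.0723×144.74 + 0.0737×214.29 = 156.0666 per 100 000.
District 4: 0.1551×288.84 + 0.2931×167.69 + 0.2347×89.98 + 0.1712×73.05 + 0.0723×114.03 + 0.0737×193.99 = 150.0959 per 100 000.
Difference = 156.0666 − 150.0959 = 5.9707.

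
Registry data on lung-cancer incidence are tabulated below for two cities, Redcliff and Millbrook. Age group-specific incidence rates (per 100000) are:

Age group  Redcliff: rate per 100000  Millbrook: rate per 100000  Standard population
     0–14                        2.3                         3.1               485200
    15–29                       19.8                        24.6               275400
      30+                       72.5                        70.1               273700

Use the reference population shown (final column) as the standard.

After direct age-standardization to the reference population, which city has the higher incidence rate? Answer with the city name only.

Standard total = 1034300; weights = 0.4691, 0.2663, 0.2646.
Redcliff: 0.4691×2.3 + 0.2663×19.8 + 0.2646×72.5 = 25.5362 per 100000.
Millbrook: 0.4691×3.1 + 0.2663×24.6 + 0.2646×70.1 = 26.5545 per 100000.

Millbrook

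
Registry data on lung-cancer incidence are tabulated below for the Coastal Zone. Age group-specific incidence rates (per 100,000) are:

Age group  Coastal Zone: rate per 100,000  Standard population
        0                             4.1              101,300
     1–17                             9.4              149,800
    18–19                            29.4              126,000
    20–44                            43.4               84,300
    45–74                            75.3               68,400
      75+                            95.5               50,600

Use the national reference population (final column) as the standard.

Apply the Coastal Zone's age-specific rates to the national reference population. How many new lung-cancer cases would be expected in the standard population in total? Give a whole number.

Expected new lung-cancer cases = Σ (standard pop × age-specific rate ÷ 100,000)
= 101,300×4.1/100,000 + 149,800×9.4/100,000 + 126,000×29.4/100,000 + 84,300×43.4/100,000 + 68,400×75.3/100,000 + 50,600×95.5/100,000
= 4.15 + 14.08 + 37.04 + 36.59 + 51.51 + 48.32 = 191.69.

192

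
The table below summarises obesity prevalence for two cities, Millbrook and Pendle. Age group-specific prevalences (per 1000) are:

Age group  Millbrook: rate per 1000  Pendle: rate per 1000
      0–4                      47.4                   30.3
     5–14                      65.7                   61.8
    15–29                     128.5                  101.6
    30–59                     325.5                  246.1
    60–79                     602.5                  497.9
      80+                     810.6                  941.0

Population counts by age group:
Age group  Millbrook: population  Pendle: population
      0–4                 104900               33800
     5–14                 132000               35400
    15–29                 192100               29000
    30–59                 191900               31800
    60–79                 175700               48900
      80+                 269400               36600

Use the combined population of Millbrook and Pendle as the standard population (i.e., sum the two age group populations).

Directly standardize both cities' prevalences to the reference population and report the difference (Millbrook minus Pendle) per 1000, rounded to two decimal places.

8.06

Combined standard total = 1281500; weights = 0.1082, 0.1306, 0.1725, 0.1746, 0.1753, 0.2388.
Millbrook: 0.1082×47.4 + 0.1306×65.7 + 0.1725×128.5 + 0.1746×325.5 + 0.1753×602.5 + 0.2388×810.6 = 391.8559 per 1000.
Pendle: 0.1082×30.3 + 0.1306×61.8 + 0.1725×101.6 + 0.1746×246.1 + 0.1753×497.9 + 0.2388×941.0 = 383.7991 per 1000.
Difference = 391.8559 − 383.7991 = 8.0568.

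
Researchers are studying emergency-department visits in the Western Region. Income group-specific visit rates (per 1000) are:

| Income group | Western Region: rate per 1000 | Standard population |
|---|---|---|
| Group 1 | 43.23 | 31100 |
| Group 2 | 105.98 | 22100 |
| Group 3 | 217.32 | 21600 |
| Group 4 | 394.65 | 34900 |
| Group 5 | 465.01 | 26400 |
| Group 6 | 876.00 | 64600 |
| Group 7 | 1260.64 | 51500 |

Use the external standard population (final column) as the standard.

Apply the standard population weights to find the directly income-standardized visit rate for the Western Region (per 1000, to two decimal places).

Standard total = 252200; weights = 0.1233, 0.0876, 0.0856, 0.1384, 0.1047, 0.2561, 0.2042.
Standardized rate: 0.1233×43.23 + 0.0876×105.98 + 0.0856×217.32 + 0.1384×394.65 + 0.1047×465.01 + 0.2561×876.00 + 0.2042×1260.64 = 618.3300 per 1000.

618.33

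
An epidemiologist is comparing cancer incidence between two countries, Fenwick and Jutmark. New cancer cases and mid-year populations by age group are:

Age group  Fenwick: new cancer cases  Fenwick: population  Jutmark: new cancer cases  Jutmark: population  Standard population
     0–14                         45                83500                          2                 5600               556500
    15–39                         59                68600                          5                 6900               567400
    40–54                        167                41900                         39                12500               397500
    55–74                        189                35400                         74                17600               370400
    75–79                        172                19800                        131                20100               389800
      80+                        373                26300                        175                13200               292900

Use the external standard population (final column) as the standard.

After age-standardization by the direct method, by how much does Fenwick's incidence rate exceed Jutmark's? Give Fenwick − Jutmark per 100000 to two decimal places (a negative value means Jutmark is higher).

79.97

Age-specific rates per 100000 for Fenwick: 53.89, 86.01, 398.57, 533.90, 868.69, 1418.25.
For Jutmark: 35.71, 72.46, 312.00, 420.45, 651.74, 1325.76.
Standard total = 2574500; weights = 0.2162, 0.2204, 0.1544, 0.1439, 0.1514, 0.1138.
Fenwick: 0.2162×53.89 + 0.2204×86.01 + 0.1544×398.57 + 0.1439×533.90 + 0.1514×868.69 + 0.1138×1418.25 = 461.8362 per 100000.
Jutmark: 0.2162×35.71 + 0.2204×72.46 + 0.1544×312.00 + 0.1439×420.45 + 0.1514×651.74 + 0.1138×1325.76 = 381.8646 per 100000.
Difference = 461.8362 − 381.8646 = 79.9716.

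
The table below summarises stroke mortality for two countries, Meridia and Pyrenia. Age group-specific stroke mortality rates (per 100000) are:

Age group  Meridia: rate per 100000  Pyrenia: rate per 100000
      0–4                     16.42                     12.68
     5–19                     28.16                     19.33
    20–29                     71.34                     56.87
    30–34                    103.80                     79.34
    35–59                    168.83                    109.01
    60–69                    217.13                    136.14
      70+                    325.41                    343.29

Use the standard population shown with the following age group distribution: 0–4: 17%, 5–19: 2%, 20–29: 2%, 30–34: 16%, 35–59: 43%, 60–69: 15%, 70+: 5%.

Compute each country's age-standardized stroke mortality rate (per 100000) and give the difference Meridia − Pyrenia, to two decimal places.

Standard weights: 0.17, 0.02, 0.02, 0.16, 0.43, 0.15, 0.05.
Meridia: 0.1700×16.42 + 0.0200×28.16 + 0.0200×71.34 + 0.1600×103.80 + 0.4300×168.83 + 0.1500×217.13 + 0.0500×325.41 = 142.8263 per 100000.
Pyrenia: 0.1700×12.68 + 0.0200×19.33 + 0.0200×56.87 + 0.1600×79.34 + 0.4300×109.01 + 0.1500×136.14 + 0.0500×343.29 = 100.8338 per 100000.
Difference = 142.8263 − 100.8338 = 41.9925.

41.99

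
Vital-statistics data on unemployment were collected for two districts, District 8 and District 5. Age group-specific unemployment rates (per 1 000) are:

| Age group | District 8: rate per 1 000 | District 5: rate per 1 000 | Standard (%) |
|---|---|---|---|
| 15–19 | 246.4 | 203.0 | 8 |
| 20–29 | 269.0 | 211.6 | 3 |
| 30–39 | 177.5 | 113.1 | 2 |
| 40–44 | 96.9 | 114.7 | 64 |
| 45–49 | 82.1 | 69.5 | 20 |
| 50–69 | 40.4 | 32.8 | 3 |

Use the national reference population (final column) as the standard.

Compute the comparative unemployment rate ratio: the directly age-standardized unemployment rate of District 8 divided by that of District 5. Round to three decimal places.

0.981

Standard weights: 0.08, 0.03, 0.02, 0.64, 0.20, 0.03.
District 8: 0.0800×246.4 + 0.0300×269.0 + 0.0200×177.5 + 0.6400×96.9 + 0.2000×82.1 + 0.0300×40.4 = 110.9800 per 1 000.
District 5: 0.0800×203.0 + 0.0300×211.6 + 0.0200×113.1 + 0.6400×114.7 + 0.2000×69.5 + 0.0300×32.8 = 113.1420 per 1 000.
Ratio = 110.9800 ÷ 113.1420 = 0.98089.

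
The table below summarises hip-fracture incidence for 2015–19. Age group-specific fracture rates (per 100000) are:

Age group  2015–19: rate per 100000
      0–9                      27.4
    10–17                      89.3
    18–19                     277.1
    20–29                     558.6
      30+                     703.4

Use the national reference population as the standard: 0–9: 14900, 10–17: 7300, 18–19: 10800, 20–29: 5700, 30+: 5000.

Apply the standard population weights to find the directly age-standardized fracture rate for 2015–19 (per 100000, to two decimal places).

Standard total = 43700; weights = 0.3410, 0.1670, 0.2471, 0.1304, 0.1144.
Standardized rate: 0.3410×27.4 + 0.1670×89.3 + 0.2471×277.1 + 0.1304×558.6 + 0.1144×703.4 = 246.0835 per 100000.

246.08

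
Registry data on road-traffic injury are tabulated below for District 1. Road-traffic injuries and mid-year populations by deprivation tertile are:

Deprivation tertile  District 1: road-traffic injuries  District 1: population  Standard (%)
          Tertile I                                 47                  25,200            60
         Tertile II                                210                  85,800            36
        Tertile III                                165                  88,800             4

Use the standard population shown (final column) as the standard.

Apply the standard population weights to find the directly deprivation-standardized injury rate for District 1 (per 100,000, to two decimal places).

207.45

Deprivation-specific rates per 100,000 for District 1: 186.51, 244.76, 185.81.
Standard weights: 0.60, 0.36, 0.04.
Standardized rate: 0.6000×186.51 + 0.3600×244.76 + 0.0400×185.81 = 207.4491 per 100,000.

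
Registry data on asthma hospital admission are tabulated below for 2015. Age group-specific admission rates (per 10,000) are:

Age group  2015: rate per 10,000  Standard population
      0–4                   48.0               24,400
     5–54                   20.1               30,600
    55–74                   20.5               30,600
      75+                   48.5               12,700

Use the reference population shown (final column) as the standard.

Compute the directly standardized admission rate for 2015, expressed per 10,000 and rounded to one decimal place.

Standard total = 98,300; weights = 0.2482, 0.3113, 0.3113, 0.1292.
Standardized rate: 0.2482×48.0 + 0.3113×20.1 + 0.3113×20.5 + 0.1292×48.5 = 30.8190 per 10,000.

30.8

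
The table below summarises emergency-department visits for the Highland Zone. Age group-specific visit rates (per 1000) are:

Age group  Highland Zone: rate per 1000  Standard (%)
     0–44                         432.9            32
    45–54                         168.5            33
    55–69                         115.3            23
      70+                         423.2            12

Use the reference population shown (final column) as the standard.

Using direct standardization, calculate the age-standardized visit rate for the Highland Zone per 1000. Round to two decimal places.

271.44

Standard weights: 0.32, 0.33, 0.23, 0.12.
Standardized rate: 0.3200×432.9 + 0.3300×168.5 + 0.2300×115.3 + 0.1200×423.2 = 271.4360 per 1000.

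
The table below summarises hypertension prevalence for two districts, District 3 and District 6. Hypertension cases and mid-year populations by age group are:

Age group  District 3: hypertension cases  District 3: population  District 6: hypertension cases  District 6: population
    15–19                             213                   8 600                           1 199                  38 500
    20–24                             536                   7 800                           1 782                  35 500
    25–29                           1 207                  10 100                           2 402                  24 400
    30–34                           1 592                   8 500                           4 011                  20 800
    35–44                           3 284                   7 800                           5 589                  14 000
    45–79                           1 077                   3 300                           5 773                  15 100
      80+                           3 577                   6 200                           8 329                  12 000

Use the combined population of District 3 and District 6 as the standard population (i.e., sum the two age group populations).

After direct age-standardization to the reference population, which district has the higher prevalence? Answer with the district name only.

Age-specific rates per 1 000 for District 3: 24.767, 68.718, 119.505, 187.294, 421.026, 326.364, 576.935.
For District 6: 31.143, 50.197, 98.443, 192.837, 399.214, 382.318, 694.083.
Combined standard total = 212 600; weights = 0.2215, 0.2037, 0.1623, 0.1378, 0.1025, 0.0865, 0.0856.
District 3: 0.2215×24.767 + 0.2037×68.718 + 0.1623×119.505 + 0.1378×187.294 + 0.1025×421.026 + 0.0865×326.364 + 0.0856×576.935 = 185.4955 per 1 000.
District 6: 0.2215×31.143 + 0.2037×50.197 + 0.1623×98.443 + 0.1378×192.837 + 0.1025×399.214 + 0.0865×382.318 + 0.0856×694.083 = 193.1166 per 1 000.
The crude rates (219.62 vs 181.44) would put District 3 higher, but that reflects its age composition; once standardized to a common age structure, District 6 has the higher underlying rate.

District 6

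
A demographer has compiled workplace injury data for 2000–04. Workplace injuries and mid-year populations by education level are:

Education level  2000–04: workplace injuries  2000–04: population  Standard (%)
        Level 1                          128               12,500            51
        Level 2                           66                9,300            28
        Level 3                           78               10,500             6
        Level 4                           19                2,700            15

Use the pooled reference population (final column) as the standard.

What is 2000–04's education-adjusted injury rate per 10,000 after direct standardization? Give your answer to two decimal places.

Education-specific rates per 10,000 for 2000–04: 102.40, 70.97, 74.29, 70.37.
Standard weights: 0.51, 0.28, 0.06, 0.15.
Standardized rate: 0.5100×102.40 + 0.2800×70.97 + 0.0600×74.29 + 0.1500×70.37 = 87.1077 per 10,000.

87.11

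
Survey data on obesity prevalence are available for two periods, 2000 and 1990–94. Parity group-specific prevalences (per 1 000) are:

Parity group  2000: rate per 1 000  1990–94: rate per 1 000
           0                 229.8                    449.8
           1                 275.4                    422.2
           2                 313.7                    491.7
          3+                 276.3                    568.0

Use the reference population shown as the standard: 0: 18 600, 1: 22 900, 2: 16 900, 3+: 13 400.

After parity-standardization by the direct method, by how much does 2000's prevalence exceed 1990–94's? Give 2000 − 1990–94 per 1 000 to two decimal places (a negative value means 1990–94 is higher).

-200.15

Standard total = 71 800; weights = 0.2591, 0.3189, 0.2354, 0.1866.
2000: 0.2591×229.8 + 0.3189×275.4 + 0.2354×313.7 + 0.1866×276.3 = 272.7701 per 1 000.
1990–94: 0.2591×449.8 + 0.3189×422.2 + 0.2354×491.7 + 0.1866×568.0 = 472.9191 per 1 000.
Difference = 272.7701 − 472.9191 = -200.1490.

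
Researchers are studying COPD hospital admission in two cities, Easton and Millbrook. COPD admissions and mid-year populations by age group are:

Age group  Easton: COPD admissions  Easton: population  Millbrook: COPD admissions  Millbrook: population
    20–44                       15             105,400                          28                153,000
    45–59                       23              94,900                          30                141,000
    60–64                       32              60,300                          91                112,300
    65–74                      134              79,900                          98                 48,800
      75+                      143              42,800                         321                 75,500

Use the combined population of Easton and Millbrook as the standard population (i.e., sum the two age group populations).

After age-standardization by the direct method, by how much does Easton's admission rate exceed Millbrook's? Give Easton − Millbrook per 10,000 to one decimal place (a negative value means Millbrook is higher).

Age-specific rates per 10,000 for Easton: 1.42, 2.42, 5.31, 16.77, 33.41.
For Millbrook: 1.83, 2.13, 8.10, 20.08, 42.52.
Combined standard total = 913,900; weights = 0.2827, 0.2581, 0.1889, 0.1408, 0.1294.
Easton: 0.2827×1.42 + 0.2581×2.42 + 0.1889×5.31 + 0.1408×16.77 + 0.1294×33.41 = 8.7169 per 10,000.
Millbrook: 0.2827×1.83 + 0.2581×2.13 + 0.1889×8.10 + 0.1408×20.08 + 0.1294×42.52 = 10.9286 per 10,000.
Difference = 8.7169 − 10.9286 = -2.2117.

-2.2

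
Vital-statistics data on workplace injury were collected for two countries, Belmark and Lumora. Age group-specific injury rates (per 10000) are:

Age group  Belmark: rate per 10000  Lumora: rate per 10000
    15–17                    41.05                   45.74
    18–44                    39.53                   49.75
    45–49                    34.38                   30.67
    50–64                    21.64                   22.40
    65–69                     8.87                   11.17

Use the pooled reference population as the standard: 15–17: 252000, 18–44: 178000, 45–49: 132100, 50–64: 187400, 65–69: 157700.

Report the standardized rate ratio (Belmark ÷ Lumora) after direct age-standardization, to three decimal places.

Standard total = 907200; weights = 0.2778, 0.1962, 0.1456, 0.2066, 0.1738.
Belmark: 0.2778×41.05 + 0.1962×39.53 + 0.1456×34.38 + 0.2066×21.64 + 0.1738×8.87 = 30.1771 per 10000.
Lumora: 0.2778×45.74 + 0.1962×49.75 + 0.1456×30.67 + 0.2066×22.40 + 0.1738×11.17 = 33.5017 per 10000.
Ratio = 30.1771 ÷ 33.5017 = 0.90076.

0.901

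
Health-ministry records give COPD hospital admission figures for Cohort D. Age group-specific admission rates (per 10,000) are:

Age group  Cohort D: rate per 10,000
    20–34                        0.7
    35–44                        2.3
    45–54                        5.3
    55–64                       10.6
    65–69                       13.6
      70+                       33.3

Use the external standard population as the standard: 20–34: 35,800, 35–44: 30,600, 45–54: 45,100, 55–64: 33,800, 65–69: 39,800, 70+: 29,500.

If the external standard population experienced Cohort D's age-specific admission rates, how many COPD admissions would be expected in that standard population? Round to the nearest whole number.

222

Expected COPD admissions = Σ (standard pop × age-specific rate ÷ 10,000)
= 35,800×0.7/10,000 + 30,600×2.3/10,000 + 45,100×5.3/10,000 + 33,800×10.6/10,000 + 39,800×13.6/10,000 + 29,500×33.3/10,000
= 2.51 + 7.04 + 23.90 + 35.83 + 54.13 + 98.23 = 221.64.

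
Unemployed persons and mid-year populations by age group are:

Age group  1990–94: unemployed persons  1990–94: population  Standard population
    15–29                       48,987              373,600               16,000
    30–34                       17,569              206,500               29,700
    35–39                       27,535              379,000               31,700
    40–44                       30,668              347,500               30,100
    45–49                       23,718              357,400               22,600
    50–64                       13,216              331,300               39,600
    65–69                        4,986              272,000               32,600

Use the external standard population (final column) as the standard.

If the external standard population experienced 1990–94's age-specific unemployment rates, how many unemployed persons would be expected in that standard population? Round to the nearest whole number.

13261

Age-specific rates per 1,000 for 1990–94: 131.122, 85.080, 72.652, 88.253, 66.363, 39.891, 18.331.
Expected unemployed persons = Σ (standard pop × age-specific rate ÷ 1,000)
= 16,000×131.122/1,000 + 29,700×85.080/1,000 + 31,700×72.652/1,000 + 30,100×88.253/1,000 + 22,600×66.363/1,000 + 39,600×39.891/1,000 + 32,600×18.331/1,000
= 2097.94 + 2526.87 + 2303.06 + 2656.42 + 1499.80 + 1579.70 + 597.59 = 13261.38.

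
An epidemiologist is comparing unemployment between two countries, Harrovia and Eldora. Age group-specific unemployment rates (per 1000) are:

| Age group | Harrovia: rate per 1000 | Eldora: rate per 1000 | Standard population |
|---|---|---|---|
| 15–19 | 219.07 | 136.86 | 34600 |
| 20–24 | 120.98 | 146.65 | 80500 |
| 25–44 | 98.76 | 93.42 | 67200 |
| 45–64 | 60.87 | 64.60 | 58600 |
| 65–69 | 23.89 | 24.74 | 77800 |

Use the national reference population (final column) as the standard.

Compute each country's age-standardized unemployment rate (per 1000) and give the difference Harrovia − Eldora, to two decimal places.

2.67

Standard total = 318700; weights = 0.1086, 0.2526, 0.2109, 0.1839, 0.2441.
Harrovia: 0.1086×219.07 + 0.2526×120.98 + 0.2109×98.76 + 0.1839×60.87 + 0.2441×23.89 = 92.1902 per 1000.
Eldora: 0.1086×136.86 + 0.2526×146.65 + 0.2109×93.42 + 0.1839×64.60 + 0.2441×24.74 = 89.5163 per 1000.
Difference = 92.1902 − 89.5163 = 2.6739.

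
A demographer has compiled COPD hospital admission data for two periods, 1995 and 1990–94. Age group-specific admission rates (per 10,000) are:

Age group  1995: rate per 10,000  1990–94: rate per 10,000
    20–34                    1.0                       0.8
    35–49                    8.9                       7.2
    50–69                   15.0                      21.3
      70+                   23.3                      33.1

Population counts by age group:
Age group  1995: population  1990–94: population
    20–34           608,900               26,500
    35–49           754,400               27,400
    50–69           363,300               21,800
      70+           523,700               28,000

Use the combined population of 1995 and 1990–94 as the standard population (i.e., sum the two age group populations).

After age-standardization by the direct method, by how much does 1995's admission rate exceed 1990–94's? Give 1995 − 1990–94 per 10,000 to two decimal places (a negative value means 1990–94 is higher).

-2.71

Combined standard total = 2,354,000; weights = 0.2699, 0.3321, 0.1636, 0.2344.
1995: 0.2699×1.0 + 0.3321×8.9 + 0.1636×15.0 + 0.2344×23.3 = 11.1404 per 10,000.
1990–94: 0.2699×0.8 + 0.3321×7.2 + 0.1636×21.3 + 0.2344×33.1 = 13.8493 per 10,000.
Difference = 11.1404 − 13.8493 = -2.7089.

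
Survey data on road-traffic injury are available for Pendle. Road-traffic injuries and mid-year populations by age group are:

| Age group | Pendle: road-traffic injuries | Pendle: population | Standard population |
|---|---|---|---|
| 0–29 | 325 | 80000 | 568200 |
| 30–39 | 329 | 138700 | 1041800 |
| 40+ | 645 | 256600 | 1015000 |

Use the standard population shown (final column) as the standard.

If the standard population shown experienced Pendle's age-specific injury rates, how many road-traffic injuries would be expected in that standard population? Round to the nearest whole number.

7331

Age-specific rates per 100000 for Pendle: 406.25, 237.20, 251.36.
Expected road-traffic injuries = Σ (standard pop × age-specific rate ÷ 100000)
= 568200×406.25/100000 + 1041800×237.20/100000 + 1015000×251.36/100000
= 2308.31 + 2471.18 + 2551.34 = 7330.83.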